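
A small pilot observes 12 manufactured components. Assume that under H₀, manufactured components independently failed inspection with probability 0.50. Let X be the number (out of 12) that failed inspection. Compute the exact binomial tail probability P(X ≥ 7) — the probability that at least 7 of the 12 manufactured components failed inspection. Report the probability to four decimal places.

X is binomial with n = 12 and p = 0.50.
P(X ≥ 7) = Σ_{j=7}^{12} C(12,j)·0.50^j·0.50^{12−j}.
= 0.193359 + 0.120850 + 0.053711 + 0.016113 + 0.002930 + 0.000244 = 0.3872.

P = 0.3872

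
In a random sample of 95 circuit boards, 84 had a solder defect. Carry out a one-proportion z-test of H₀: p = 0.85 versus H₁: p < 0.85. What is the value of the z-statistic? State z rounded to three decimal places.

z = 0.934

The sample proportion is 84/95 = 0.88421.
Under H₀, SE = √(p₀(1−p₀)/n) = √(0.85·0.15/95) = √0.001342105 = 0.036635.
z = (0.88421 − 0.85)/0.036635 = 0.03421/0.036635 = 0.934.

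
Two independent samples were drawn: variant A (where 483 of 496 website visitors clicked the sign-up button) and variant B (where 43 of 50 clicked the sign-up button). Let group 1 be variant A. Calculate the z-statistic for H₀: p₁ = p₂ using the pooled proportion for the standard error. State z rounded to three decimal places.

z = 4.082

Sample proportions: p̂₁ = 483/496 = 0.97379 and p̂₂ = 43/50 = 0.86000.
Pooling: p̂ = 526/546 = 0.96337.
Pooled SE = √[0.0352883·0.02201613] ≈ 0.027873.
z = 0.11379/0.027873 = 4.082.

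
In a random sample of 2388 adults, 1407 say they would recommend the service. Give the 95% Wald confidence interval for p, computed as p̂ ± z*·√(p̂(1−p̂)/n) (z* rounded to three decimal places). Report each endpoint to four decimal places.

(0.5695, 0.6089)

The sample proportion is 1407/2388 = 0.58920.
Standard error of p̂: √(0.242044/2388) = √0.000101358 = 0.010068.
z* = 1.960 at the 95% level.
Margin = 1.960·0.010068 = 0.01973.
Interval: 0.58920 ± 0.01973 → (0.5695, 0.6089).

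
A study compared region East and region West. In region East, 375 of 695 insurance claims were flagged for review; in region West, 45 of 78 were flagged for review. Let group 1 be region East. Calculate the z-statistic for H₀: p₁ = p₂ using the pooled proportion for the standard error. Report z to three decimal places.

z = -0.628

Sample proportions: p̂₁ = 375/695 = 0.53957 and p̂₂ = 45/78 = 0.57692.
Pooled p̂ = (375+45)/(695+78) = 420/773 = 0.54334.
Pooled SE = √[0.2481218·0.01425936] ≈ 0.059482.
z = -0.03735/0.059482 = -0.628.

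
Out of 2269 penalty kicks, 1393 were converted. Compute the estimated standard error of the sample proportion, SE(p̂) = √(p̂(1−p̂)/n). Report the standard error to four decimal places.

SE = 0.0102

Sample proportion p̂ = 1393/2269 = 0.61393.
p̂(1−p̂) = 0.61393·0.38607 = 0.237020.
SE = √(0.237020/2269) = √0.000104460 = 0.0102.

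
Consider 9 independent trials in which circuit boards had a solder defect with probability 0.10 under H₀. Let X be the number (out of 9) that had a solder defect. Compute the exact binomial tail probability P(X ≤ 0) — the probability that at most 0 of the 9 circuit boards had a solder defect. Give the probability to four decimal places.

P = 0.3874

X is binomial with n = 9 and p = 0.10.
P(X ≤ 0) = C(9,0)·0.10^0·0.90^9.
= 0.387420 = 0.3874.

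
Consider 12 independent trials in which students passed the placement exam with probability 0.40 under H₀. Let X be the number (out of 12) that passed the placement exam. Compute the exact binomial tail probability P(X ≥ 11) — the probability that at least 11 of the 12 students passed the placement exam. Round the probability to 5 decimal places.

P = 0.00032

X is binomial with n = 12 and p = 0.40.
P(X ≥ 11) = C(12,11)·0.40^11·0.60^1 + C(12,12)·0.40^12·0.60^0.
= 0.000302 + 0.000017 = 0.00032.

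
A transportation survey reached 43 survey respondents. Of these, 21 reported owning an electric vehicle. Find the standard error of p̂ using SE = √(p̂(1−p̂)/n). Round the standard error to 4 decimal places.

SE = 0.0762

The sample proportion is 21/43 = 0.48837.
p̂(1−p̂) = 0.249865.
SE = √(0.249865/43) = 0.0762.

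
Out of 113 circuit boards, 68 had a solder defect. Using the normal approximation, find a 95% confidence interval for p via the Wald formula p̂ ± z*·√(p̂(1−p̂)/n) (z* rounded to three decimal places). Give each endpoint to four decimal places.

The sample proportion is 68/113 = 0.60177.
SE = √(p̂(1−p̂)/n) = √(0.239643/113) = 0.046051.
For 95% confidence, z* = 1.960.
Margin of error: 1.960 × 0.046051 = 0.09026.
Interval: 0.60177 ± 0.09026 → (0.5115, 0.6920).

(0.5115, 0.6920)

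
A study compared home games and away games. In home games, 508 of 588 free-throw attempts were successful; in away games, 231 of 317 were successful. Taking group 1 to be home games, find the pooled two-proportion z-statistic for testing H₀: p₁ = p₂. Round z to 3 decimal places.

p̂₁ = 508/588 = 0.86395, p̂₂ = 231/317 = 0.72871.
Pooled p̂ = (508+231)/(588+317) = 739/905 = 0.81657.
SE = √[p̂(1−p̂)(1/n₁+1/n₂)] = √[0.81657·0.18343·(1/588+1/317)] ≈ 0.026967.
z = 0.13524/0.026967 = 5.015.

z = 5.015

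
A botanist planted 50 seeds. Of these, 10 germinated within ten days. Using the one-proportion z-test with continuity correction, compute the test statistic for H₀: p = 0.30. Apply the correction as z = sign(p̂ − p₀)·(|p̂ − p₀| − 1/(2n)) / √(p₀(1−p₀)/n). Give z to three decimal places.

With x = 10 successes in n = 50, p̂ = 0.20000. p̂ − p₀ = -0.100000.
Continuity correction 1/(2n) = 1/100 = 0.010000.
Corrected numerator: |-0.100000| − 0.010000 = 0.090000.
Under H₀, SE = √(p₀(1−p₀)/n) = √(0.30·0.70/50) = √0.004200000 = 0.064807.
z = (−)0.090000/0.064807 = -1.389.

z = -1.389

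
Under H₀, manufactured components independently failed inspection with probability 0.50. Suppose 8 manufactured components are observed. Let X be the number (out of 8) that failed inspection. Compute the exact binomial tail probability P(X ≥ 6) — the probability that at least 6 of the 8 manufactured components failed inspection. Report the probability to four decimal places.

P = 0.1445

X is binomial with n = 8 and p = 0.50.
P(X ≥ 6) = C(8,6)·0.50^6·0.50^2 + C(8,7)·0.50^7·0.50^1 + C(8,8)·0.50^8·0.50^0.
= 0.109375 + 0.031250 + 0.003906 = 0.1445.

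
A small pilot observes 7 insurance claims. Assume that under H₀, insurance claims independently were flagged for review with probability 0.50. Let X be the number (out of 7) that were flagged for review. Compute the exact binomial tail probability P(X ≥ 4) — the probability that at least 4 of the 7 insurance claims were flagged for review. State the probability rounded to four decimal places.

P = 0.5000

X ~ Binomial(n=7, p=0.50).
P(X ≥ 4) = C(7,4)·0.50^4·0.50^3 + C(7,5)·0.50^5·0.50^2 + C(7,6)·0.50^6·0.50^1 + C(7,7)·0.50^7·0.50^0.
= 0.273438 + 0.164062 + 0.054688 + 0.007812 = 0.5000.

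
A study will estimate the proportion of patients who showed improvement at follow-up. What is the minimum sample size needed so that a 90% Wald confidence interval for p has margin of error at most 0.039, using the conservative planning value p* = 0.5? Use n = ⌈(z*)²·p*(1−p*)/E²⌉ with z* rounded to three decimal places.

The 90% critical value is z* = 1.645.
p*(1−p*) = 0.50·0.50 = 0.2500.
(z*)²·p*(1−p*)/E² = 2.706025·0.2500/0.001521 = 444.777.
⌈444.777⌉ = 445.

n = 445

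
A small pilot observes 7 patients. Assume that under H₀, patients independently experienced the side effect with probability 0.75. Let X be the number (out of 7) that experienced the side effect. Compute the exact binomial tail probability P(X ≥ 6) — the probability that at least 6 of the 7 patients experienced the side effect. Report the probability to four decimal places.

P = 0.4449

X ~ Binomial(n=7, p=0.75).
P(X ≥ 6) = C(7,6)·0.75^6·0.25^1 + C(7,7)·0.75^7·0.25^0.
= 0.311462 + 0.133484 = 0.4449.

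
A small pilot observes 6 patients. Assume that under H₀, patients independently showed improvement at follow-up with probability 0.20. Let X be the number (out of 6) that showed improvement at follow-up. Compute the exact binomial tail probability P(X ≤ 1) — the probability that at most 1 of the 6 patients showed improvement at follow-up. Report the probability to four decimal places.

P = 0.6554

X ~ Binomial(n=6, p=0.20).
P(X ≤ 1) = C(6,0)·0.20^0·0.80^6 + C(6,1)·0.20^1·0.80^5.
= 0.262144 + 0.393216 = 0.6554.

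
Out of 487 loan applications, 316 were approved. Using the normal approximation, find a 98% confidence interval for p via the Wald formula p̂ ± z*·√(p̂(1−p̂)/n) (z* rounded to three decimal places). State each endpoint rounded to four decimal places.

(0.5986, 0.6992)

The sample proportion is 316/487 = 0.64887.
SE(p̂) = √(0.64887·0.35113/487) = 0.021630.
z* = 2.326 at the 98% level.
Margin = 2.326·0.021630 = 0.05031.
Interval: 0.64887 ± 0.05031 → (0.5986, 0.6992).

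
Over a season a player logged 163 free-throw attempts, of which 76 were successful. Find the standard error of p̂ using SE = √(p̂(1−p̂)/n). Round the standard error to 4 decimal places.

SE = 0.0391

The sample proportion is 76/163 = 0.46626.
p̂(1−p̂) = 0.46626·0.53374 = 0.248862.
SE = √(0.248862/163) = 0.0391.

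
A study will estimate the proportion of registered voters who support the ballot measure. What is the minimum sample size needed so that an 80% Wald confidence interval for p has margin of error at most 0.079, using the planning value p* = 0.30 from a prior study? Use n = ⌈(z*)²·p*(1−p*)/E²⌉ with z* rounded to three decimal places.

n = 56

For 80% confidence, z* = 1.282.
p*(1−p*) = 0.30·0.70 = 0.2100.
(z*)²·p*(1−p*)/E² = 1.643524·0.2100/0.006241 = 55.302.
Rounding up, n = 56.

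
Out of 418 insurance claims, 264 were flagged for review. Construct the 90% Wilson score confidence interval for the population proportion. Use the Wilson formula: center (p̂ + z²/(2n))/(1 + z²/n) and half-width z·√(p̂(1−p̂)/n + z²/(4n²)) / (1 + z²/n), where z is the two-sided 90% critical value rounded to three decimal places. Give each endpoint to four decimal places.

(0.5920, 0.6694)

Here p̂ = 264/418 = 0.63158 and z = 1.645 (z² = 2.706025).
Denominator 1 + z²/n = 1 + 2.706025/418 = 1.006474.
Center = (0.63158 + 0.003237)/1.006474 = 0.63073.
Radicand: p̂(1−p̂)/n + z²/(4n²) = 0.000556667 + 0.000003872 = 0.000560539.
Half-width = 1.645·√0.000560539/1.006474 = 0.03870.
CI: 0.63073 ± 0.03870 = (0.5920, 0.6694).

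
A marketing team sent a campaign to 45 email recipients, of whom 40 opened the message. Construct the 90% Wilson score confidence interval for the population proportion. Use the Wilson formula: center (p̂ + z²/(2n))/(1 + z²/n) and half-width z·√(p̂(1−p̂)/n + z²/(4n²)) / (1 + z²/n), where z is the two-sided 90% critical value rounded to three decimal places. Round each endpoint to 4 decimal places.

Here p̂ = 40/45 = 0.88889 and z = 1.645 (z² = 2.706025).
Denominator 1 + z²/n = 1 + 2.706025/45 = 1.060134.
Center = (0.88889 + 0.030067)/1.060134 = 0.86683.
Radicand: p̂(1−p̂)/n + z²/(4n²) = 0.002194787 + 0.000334077 = 0.002528864.
Half-width = z·√(radicand)/denom = 1.645·0.050288/1.060134 = 0.07803.
So the interval runs from 0.7888 to 0.9449.

(0.7888, 0.9449)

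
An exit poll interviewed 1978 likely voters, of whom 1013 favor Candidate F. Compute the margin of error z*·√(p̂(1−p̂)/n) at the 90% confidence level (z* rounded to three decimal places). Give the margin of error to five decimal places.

ME = 0.01849

p̂ = 1013/1978 = 0.51213.
SE = √(p̂(1−p̂)/n) = √(0.249853/1978) = 0.011239.
z* = 1.645 at the 90% level.
ME = 1.645·0.011239 = 0.01849.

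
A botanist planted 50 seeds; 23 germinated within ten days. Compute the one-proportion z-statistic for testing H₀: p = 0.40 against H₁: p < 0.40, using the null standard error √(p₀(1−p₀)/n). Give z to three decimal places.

z = 0.866

The sample proportion is 23/50 = 0.46000.
Under H₀, SE = √(p₀(1−p₀)/n) = √(0.40·0.60/50) = √0.004800000 = 0.069282.
z = (0.46000 − 0.40)/0.069282 = 0.06000/0.069282 = 0.866.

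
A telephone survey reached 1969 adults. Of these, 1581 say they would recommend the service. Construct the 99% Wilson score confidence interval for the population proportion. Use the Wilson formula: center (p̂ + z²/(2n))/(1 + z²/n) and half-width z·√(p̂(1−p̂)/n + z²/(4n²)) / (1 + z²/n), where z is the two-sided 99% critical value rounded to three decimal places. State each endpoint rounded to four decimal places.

(0.7789, 0.8250)

Here p̂ = 1581/1969 = 0.80295 and z = 2.576 (z² = 6.635776).
1 + z²/n = 1.003370.
Adjusted center: (0.80295 + z²/(2n))/1.003370 = 0.80193.
Radicand: p̂(1−p̂)/n + z²/(4n²) = 0.000080358 + 0.000000428 = 0.000080786.
Half-width = 2.576·√0.000080786/1.003370 = 0.02308.
So the interval runs from 0.7789 to 0.8250.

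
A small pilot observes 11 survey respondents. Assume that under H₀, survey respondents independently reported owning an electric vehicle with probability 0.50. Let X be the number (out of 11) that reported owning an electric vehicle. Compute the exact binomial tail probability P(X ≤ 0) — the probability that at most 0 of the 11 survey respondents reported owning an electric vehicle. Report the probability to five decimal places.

X ~ Binomial(n=11, p=0.50).
P(X ≤ 0) = C(11,0)·0.50^0·0.50^11.
= 0.000488 = 0.00049.

P = 0.00049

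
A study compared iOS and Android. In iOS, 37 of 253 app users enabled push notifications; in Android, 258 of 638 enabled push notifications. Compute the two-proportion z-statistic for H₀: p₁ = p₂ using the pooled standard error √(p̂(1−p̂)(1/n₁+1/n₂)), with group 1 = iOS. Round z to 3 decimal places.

p̂₁ = 37/253 = 0.14625, p̂₂ = 258/638 = 0.40439.
Pooled p̂ = (37+258)/(253+638) = 295/891 = 0.33109.
SE = √[p̂(1−p̂)(1/n₁+1/n₂)] = √[0.33109·0.66891·(1/253+1/638)] ≈ 0.034964.
z = -0.25814/0.034964 = -7.383.

z = -7.383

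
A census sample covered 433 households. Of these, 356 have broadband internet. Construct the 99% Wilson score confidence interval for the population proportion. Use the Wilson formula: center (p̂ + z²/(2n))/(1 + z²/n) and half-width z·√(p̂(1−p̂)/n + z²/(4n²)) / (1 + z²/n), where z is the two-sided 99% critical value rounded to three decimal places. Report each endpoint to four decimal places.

(0.7701, 0.8645)

p̂ = 356/433 = 0.82217; z = 2.576, so z² = 6.635776.
Denominator 1 + z²/n = 1 + 6.635776/433 = 1.015325.
Center = (0.82217 + 0.007663)/1.015325 = 0.81731.
Radicand: p̂(1−p̂)/n + z²/(4n²) = 0.000337658 + 0.000008848 = 0.000346506.
Half-width = 2.576·√0.000346506/1.015325 = 0.04723.
So the interval runs from 0.7701 to 0.8645.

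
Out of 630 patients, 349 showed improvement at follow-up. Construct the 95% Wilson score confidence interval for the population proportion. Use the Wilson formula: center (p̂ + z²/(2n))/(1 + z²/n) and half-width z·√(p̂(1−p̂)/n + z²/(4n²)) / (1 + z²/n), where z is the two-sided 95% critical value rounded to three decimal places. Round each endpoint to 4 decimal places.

(0.5149, 0.5923)

p̂ = 349/630 = 0.55397; z = 1.960, so z² = 3.841600.
Denominator 1 + z²/n = 1 + 3.841600/630 = 1.006098.
Adjusted center: (0.55397 + z²/(2n))/1.006098 = 0.55364.
Radicand: p̂(1−p̂)/n + z²/(4n²) = 0.000392202 + 0.000002420 = 0.000394622.
Half-width = z·√(radicand)/denom = 1.960·0.019865/1.006098 = 0.03870.
So the interval runs from 0.5149 to 0.5923.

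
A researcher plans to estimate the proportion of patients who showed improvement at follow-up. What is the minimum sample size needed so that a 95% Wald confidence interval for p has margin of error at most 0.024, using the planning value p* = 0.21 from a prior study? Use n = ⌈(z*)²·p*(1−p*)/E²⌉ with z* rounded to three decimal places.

n = 1107

z* = 1.960 at the 95% level.
p*(1−p*) = 0.21·0.79 = 0.1659.
(z*)²·p*(1−p*)/E² = 3.841600·0.1659/0.000576 = 1106.461.
Rounding up, n = 1107.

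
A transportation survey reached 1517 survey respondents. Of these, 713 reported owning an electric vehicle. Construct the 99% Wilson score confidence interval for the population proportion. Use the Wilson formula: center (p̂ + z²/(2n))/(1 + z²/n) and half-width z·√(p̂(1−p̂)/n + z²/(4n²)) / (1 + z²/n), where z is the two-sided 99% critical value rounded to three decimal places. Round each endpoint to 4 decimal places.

(0.4372, 0.5031)

p̂ = 713/1517 = 0.47001; z = 2.576, so z² = 6.635776.
Denominator 1 + z²/n = 1 + 6.635776/1517 = 1.004374.
Center = (0.47001 + 0.002187)/1.004374 = 0.47014.
Radicand: p̂(1−p̂)/n + z²/(4n²) = 0.000164206 + 0.000000721 = 0.000164927.
Half-width = 2.576·√0.000164927/1.004374 = 0.03294.
CI: 0.47014 ± 0.03294 = (0.4372, 0.5031).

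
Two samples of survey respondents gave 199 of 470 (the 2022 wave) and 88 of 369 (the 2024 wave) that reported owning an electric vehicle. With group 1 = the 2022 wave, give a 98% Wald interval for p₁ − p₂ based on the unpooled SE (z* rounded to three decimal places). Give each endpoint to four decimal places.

p̂₁ = 0.42340, p̂₂ = 0.23848, so the observed difference is 0.18492.
SE = √(0.000519432 + 0.000492164) = √0.001011596 = 0.031806.
z* = 2.326 at the 98% level. Margin = 2.326·0.031806 = 0.07398.
CI: 0.18492 ± 0.07398 = (0.1109, 0.2589).

(0.1109, 0.2589)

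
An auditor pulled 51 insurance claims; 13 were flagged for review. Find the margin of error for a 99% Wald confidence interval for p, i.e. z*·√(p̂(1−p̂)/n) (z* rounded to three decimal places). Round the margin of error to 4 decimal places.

The sample proportion is 13/51 = 0.25490.
SE(p̂) = √(0.25490·0.74510/51) = 0.061025.
The 99% critical value is z* = 2.576.
Margin of error = z*·SE = 2.576 × 0.061025 = 0.1572.

ME = 0.1572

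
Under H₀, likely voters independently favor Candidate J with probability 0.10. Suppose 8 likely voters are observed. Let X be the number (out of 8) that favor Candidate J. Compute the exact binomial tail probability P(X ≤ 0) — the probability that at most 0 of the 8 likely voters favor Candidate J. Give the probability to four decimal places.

X is binomial with n = 8 and p = 0.10.
P(X ≤ 0) = C(8,0)·0.10^0·0.90^8.
= 0.430467 = 0.4305.

P = 0.4305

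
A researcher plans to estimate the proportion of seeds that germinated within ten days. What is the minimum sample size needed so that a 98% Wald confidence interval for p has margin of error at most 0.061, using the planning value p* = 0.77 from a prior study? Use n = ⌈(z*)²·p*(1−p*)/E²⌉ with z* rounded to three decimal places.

For 98% confidence, z* = 2.326.
p*(1−p*) = 0.1771.
(z*)²·p*(1−p*)/E² = 5.410276·0.1771/0.003721 = 257.501.
⌈257.501⌉ = 258.

n = 258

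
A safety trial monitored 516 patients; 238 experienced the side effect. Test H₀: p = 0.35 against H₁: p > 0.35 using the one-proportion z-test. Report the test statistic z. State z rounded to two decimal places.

z = 5.30

Sample proportion p̂ = 238/516 = 0.46124.
SE₀ = √(0.35·0.65/516) = 0.020997.
z = (0.46124 − 0.35)/0.020997 = 0.11124/0.020997 = 5.30.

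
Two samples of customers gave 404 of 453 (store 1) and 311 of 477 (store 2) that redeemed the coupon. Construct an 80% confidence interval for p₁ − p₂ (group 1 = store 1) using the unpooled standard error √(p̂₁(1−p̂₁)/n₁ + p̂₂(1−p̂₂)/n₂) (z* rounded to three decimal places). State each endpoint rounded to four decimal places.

p̂₁ = 404/453 = 0.89183, p̂₂ = 311/477 = 0.65199; p̂₁ − p̂₂ = 0.23984.
SE = √(0.000212953 + 0.000475678) = √0.000688631 = 0.026242.
The 80% critical value is z* = 1.282. Margin = 1.282·0.026242 = 0.03364.
CI: 0.23984 ± 0.03364 = (0.2062, 0.2735).

(0.2062, 0.2735)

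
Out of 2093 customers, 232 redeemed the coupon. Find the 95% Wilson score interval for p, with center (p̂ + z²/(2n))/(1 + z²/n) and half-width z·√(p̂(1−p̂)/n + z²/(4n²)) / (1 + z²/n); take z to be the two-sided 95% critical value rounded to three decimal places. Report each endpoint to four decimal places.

(0.0981, 0.1250)

Here p̂ = 232/2093 = 0.11085 and z = 1.960 (z² = 3.841600).
Denominator 1 + z²/n = 1 + 3.841600/2093 = 1.001835.
Center = (0.11085 + 0.000918)/1.001835 = 0.11156.
Radicand: p̂(1−p̂)/n + z²/(4n²) = 0.000047090 + 0.000000219 = 0.000047309.
Half-width = 1.960·√0.000047309/1.001835 = 0.01346.
CI: 0.11156 ± 0.01346 = (0.0981, 0.1250).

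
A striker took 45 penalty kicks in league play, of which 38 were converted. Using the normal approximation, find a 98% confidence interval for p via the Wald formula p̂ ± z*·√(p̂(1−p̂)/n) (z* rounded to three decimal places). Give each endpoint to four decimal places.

The sample proportion is 38/45 = 0.84444.
SE(p̂) = √(0.84444·0.15556/45) = 0.054028.
The 98% critical value is z* = 2.326.
Margin = 2.326·0.054028 = 0.12567.
So the interval runs from 0.7188 to 0.9701.

(0.7188, 0.9701)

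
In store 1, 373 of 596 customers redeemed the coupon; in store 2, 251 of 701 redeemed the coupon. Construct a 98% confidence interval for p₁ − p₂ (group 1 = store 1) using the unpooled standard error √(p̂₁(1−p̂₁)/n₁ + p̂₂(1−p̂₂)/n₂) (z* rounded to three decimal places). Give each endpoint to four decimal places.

(0.2053, 0.3302)

p̂₁ = 373/596 = 0.62584, p̂₂ = 251/701 = 0.35806; p̂₁ − p̂₂ = 0.26778.
SE = √(0.000392894 + 0.000327893) = √0.000720787 = 0.026847.
z* = 2.326 at the 98% level. Margin of error = 0.06245.
So the interval runs from 0.2053 to 0.3302.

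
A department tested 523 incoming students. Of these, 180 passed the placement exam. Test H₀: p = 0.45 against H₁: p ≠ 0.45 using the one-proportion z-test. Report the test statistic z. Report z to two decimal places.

z = -4.86

With x = 180 successes in n = 523, p̂ = 0.34417.
SE₀ = √(0.45·0.55/523) = 0.021754.
Test statistic: z = -0.10583/0.021754 = -4.86.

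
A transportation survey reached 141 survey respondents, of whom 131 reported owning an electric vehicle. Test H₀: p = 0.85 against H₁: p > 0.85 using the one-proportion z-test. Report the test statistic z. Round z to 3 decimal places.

z = 2.630

The sample proportion is 131/141 = 0.92908.
Under H₀, SE = √(p₀(1−p₀)/n) = √(0.85·0.15/141) = √0.000904255 = 0.030071.
Test statistic: z = 0.07908/0.030071 = 2.630.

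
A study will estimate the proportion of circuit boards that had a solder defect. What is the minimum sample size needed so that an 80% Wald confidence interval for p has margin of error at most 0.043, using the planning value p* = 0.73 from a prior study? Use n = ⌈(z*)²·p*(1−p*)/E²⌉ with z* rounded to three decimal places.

n = 176

The 80% critical value is z* = 1.282.
p*(1−p*) = 0.1971.
(z*)²·p*(1−p*)/E² = 1.643524·0.1971/0.001849 = 175.197.
Rounding up, n = 176.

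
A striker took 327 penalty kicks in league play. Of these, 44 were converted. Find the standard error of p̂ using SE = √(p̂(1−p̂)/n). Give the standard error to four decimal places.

With x = 44 successes in n = 327, p̂ = 0.13456.
p̂(1−p̂) = 0.13456·0.86544 = 0.116454.
SE = √(0.116454/327) = 0.0189.

SE = 0.0189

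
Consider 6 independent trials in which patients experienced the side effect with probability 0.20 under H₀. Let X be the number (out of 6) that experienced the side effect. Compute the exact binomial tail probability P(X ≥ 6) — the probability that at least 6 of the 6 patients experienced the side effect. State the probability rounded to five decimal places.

P = 0.00006

X ~ Binomial(n=6, p=0.20).
P(X ≥ 6) = C(6,6)·0.20^6·0.80^0.
= 0.000064 = 0.00006.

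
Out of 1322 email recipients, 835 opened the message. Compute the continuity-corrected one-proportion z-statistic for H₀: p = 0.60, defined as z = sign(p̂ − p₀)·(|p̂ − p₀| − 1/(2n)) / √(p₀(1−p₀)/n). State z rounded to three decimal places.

z = 2.319

The sample proportion is 835/1322 = 0.63162. p̂ − p₀ = 0.031619.
1/(2n) = 0.000378.
Corrected numerator: |0.031619| − 0.000378 = 0.031241.
Under H₀, SE = √(p₀(1−p₀)/n) = √(0.60·0.40/1322) = √0.000181543 = 0.013474.
z = (+)0.031241/0.013474 = 2.319.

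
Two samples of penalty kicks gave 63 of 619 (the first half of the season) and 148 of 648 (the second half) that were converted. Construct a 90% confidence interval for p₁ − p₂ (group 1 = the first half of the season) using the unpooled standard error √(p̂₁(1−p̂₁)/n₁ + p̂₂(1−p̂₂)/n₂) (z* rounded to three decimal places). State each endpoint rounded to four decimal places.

(-0.1603, -0.0929)

p̂₁ = 63/619 = 0.10178, p̂₂ = 148/648 = 0.22840; p̂₁ − p̂₂ = -0.12662.
Unpooled SE = √(p̂₁(1−p̂₁)/n₁ + p̂₂(1−p̂₂)/n₂) = √(0.000147687 + 0.000271961) = 0.020485.
z* = 1.645 at the 90% level. Margin of error = 0.03370.
Interval: -0.12662 ± 0.03370 → (-0.1603, -0.0929).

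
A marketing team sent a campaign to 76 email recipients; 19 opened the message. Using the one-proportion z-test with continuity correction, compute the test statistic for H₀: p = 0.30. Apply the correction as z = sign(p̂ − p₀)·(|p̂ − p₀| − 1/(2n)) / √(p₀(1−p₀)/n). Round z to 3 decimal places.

The sample proportion is 19/76 = 0.25000. p̂ − p₀ = -0.050000.
1/(2n) = 0.006579.
Corrected numerator: |-0.050000| − 0.006579 = 0.043421.
Under H₀, SE = √(p₀(1−p₀)/n) = √(0.30·0.70/76) = √0.002763158 = 0.052566.
z = −0.043421/0.052566 = -0.826.

z = -0.826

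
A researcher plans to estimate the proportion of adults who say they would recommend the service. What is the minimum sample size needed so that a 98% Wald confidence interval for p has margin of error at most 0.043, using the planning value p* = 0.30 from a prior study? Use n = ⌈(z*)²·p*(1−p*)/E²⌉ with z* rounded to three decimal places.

z* = 2.326 at the 98% level.
p*(1−p*) = 0.2100.
(z*)²·p*(1−p*)/E² = 5.410276·0.2100/0.001849 = 614.472.
⌈614.472⌉ = 615.

n = 615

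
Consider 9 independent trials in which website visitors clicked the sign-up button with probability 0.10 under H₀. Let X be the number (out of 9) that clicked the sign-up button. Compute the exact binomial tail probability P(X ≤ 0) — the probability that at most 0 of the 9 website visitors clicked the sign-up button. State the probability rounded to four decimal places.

P = 0.3874

X ~ Binomial(n=9, p=0.10).
P(X ≤ 0) = C(9,0)·0.10^0·0.90^9.
= 0.387420 = 0.3874.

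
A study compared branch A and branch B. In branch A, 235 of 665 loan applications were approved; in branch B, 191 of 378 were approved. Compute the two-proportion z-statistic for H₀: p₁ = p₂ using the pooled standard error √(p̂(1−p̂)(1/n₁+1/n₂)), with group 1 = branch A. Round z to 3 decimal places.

p̂₁ = 235/665 = 0.35338, p̂₂ = 191/378 = 0.50529.
Pooled p̂ = (235+191)/(665+378) = 426/1043 = 0.40844.
SE = √[p̂(1−p̂)(1/n₁+1/n₂)] = √[0.40844·0.59156·(1/665+1/378)] ≈ 0.031663.
z = (p̂₁ − p̂₂)/SE = (0.35338 − 0.50529)/0.031663 = -0.15191/0.031663 = -4.798.

z = -4.798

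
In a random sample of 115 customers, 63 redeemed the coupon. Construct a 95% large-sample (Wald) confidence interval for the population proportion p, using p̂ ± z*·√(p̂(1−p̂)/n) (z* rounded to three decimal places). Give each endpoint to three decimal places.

p̂ = 63/115 = 0.54783.
SE = √(p̂(1−p̂)/n) = √(0.247713/115) = 0.046411.
z* = 1.960 at the 95% level.
Margin = 1.960·0.046411 = 0.09097.
CI: 0.54783 ± 0.09097 = (0.457, 0.639).

(0.457, 0.639)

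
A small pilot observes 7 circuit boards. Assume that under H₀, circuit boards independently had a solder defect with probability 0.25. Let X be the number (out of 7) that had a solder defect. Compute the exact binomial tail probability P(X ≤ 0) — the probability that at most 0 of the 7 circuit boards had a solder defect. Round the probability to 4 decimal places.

P = 0.1335

X ~ Binomial(n=7, p=0.25).
P(X ≤ 0) = C(7,0)·0.25^0·0.75^7.
= 0.133484 = 0.1335.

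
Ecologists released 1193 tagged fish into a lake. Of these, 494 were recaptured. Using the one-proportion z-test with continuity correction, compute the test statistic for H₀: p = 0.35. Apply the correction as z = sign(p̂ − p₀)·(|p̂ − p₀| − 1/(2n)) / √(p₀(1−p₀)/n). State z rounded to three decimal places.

p̂ = 494/1193 = 0.41408. p̂ − p₀ = 0.064082.
Continuity correction 1/(2n) = 1/2386 = 0.000419.
Corrected numerator: |0.064082| − 0.000419 = 0.063663.
Null standard error: √(0.35·0.65/1193) = √0.000190696 = 0.013809.
z = (+)0.063663/0.013809 = 4.610.

z = 4.610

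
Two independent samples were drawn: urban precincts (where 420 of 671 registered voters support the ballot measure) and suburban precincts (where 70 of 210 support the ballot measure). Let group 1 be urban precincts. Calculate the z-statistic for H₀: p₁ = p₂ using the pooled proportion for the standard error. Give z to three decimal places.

z = 7.448

p̂₁ = 420/671 = 0.62593, p̂₂ = 70/210 = 0.33333.
Pooling: p̂ = 490/881 = 0.55619.
SE = √[p̂(1−p̂)(1/n₁+1/n₂)] = √[0.55619·0.44381·(1/671+1/210)] ≈ 0.039285.
z = (p̂₁ − p̂₂)/SE = (0.62593 − 0.33333)/0.039285 = 0.29260/0.039285 = 7.448.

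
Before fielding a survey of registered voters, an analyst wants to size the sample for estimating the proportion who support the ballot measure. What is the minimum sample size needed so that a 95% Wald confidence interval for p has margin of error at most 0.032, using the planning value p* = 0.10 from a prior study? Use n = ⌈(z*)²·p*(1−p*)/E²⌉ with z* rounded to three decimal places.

n = 338

The 95% critical value is z* = 1.960.
p*(1−p*) = 0.10·0.90 = 0.0900.
Required n before rounding: 3.841600 × 0.0900 / 0.032² = 337.641.
⌈337.641⌉ = 338.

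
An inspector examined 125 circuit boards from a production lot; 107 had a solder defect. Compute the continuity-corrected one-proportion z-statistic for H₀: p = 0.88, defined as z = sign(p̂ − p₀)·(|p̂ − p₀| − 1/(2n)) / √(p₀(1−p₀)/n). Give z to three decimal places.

z = -0.688

With x = 107 successes in n = 125, p̂ = 0.85600. p̂ − p₀ = -0.024000.
Continuity correction 1/(2n) = 1/250 = 0.004000.
Corrected numerator: |-0.024000| − 0.004000 = 0.020000.
Null standard error: √(0.88·0.12/125) = √0.000844800 = 0.029065.
z = −0.020000/0.029065 = -0.688.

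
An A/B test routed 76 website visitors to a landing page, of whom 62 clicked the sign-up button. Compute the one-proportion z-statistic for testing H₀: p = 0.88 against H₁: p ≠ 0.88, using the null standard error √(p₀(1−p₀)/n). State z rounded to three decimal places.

Sample proportion p̂ = 62/76 = 0.81579.
SE₀ = √(0.88·0.12/76) = 0.037276.
z = (0.81579 − 0.88)/0.037276 = -0.06421/0.037276 = -1.723.

z = -1.723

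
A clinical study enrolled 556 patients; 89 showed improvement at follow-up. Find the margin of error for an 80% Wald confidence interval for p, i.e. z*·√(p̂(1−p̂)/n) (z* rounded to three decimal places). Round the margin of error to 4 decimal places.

ME = 0.0199

p̂ = 89/556 = 0.16007.
Standard error of p̂: √(0.134449/556) = √0.000241815 = 0.015550.
z* = 1.282 at the 80% level.
ME = 1.282·0.015550 = 0.0199.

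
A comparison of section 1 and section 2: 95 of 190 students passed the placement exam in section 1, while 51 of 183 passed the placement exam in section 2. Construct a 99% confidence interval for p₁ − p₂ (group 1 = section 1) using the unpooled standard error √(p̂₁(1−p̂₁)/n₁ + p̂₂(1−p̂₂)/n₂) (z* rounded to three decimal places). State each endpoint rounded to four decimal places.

(0.0947, 0.3479)

p̂₁ = 95/190 = 0.50000, p̂₂ = 51/183 = 0.27869; p̂₁ − p̂₂ = 0.22131.
Unpooled SE = √(p̂₁(1−p̂₁)/n₁ + p̂₂(1−p̂₂)/n₂) = √(0.001315789 + 0.001098477) = 0.049135.
The 99% critical value is z* = 2.576. Margin of error = 0.12657.
Interval: 0.22131 ± 0.12657 → (0.0947, 0.3479).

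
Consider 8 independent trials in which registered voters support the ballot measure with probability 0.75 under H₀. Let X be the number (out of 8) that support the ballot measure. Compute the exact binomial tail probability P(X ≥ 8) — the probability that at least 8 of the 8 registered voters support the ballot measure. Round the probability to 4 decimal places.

P = 0.1001

X ~ Binomial(n=8, p=0.75).
P(X ≥ 8) = C(8,8)·0.75^8·0.25^0.
= 0.100113 = 0.1001.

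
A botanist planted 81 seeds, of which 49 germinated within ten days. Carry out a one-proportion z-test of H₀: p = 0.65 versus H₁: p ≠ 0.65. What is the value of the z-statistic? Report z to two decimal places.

z = -0.85

With x = 49 successes in n = 81, p̂ = 0.60494.
SE₀ = √(0.65·0.35/81) = 0.052997.
z = (0.60494 − 0.65)/0.052997 = -0.04506/0.052997 = -0.85.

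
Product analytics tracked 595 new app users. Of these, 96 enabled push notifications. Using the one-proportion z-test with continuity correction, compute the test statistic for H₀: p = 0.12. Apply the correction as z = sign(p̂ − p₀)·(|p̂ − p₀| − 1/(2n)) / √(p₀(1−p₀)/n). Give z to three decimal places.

z = 3.040

Sample proportion p̂ = 96/595 = 0.16134. p̂ − p₀ = 0.041345.
1/(2n) = 0.000840.
Corrected numerator: |0.041345| − 0.000840 = 0.040505.
Under H₀, SE = √(p₀(1−p₀)/n) = √(0.12·0.88/595) = √0.000177479 = 0.013322.
z = +0.040505/0.013322 = 3.040.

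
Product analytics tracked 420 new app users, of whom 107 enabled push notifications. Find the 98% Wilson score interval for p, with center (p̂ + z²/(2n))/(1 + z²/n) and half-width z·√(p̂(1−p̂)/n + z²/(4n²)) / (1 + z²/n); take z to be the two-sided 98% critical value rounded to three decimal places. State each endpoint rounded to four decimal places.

Here p̂ = 107/420 = 0.25476 and z = 2.326 (z² = 5.410276).
1 + z²/n = 1.012882.
Center = (0.25476 + 0.006441)/1.012882 = 0.25788.
Radicand: p̂(1−p̂)/n + z²/(4n²) = 0.000452044 + 0.000007668 = 0.000459712.
Half-width = z·√(radicand)/denom = 2.326·0.021441/1.012882 = 0.04924.
CI: 0.25788 ± 0.04924 = (0.2086, 0.3071).

(0.2086, 0.3071)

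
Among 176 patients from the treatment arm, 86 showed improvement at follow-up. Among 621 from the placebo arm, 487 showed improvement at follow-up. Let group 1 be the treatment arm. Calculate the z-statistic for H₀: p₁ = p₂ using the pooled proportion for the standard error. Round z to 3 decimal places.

Sample proportions: p̂₁ = 86/176 = 0.48864 and p̂₂ = 487/621 = 0.78422.
Pooling: p̂ = 573/797 = 0.71895.
SE = √[p̂(1−p̂)(1/n₁+1/n₂)] = √[0.71895·0.28105·(1/176+1/621)] ≈ 0.038386.
z = (p̂₁ − p̂₂)/SE = (0.48864 − 0.78422)/0.038386 = -0.29558/0.038386 = -7.700.

z = -7.700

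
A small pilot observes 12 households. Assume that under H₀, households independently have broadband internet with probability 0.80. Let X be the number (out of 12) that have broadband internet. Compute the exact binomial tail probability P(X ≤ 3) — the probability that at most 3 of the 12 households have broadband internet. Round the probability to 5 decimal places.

P = 0.00006

X is binomial with n = 12 and p = 0.80.
P(X ≤ 3) = C(12,0)·0.80^0·0.20^12 + C(12,1)·0.80^1·0.20^11 + C(12,2)·0.80^2·0.20^10 + C(12,3)·0.80^3·0.20^9.
= 0.000000 + 0.000000 + 0.000004 + 0.000058 = 0.00006.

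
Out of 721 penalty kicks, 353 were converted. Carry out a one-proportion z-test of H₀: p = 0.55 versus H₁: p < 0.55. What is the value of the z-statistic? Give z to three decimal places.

With x = 353 successes in n = 721, p̂ = 0.48960.
SE₀ = √(0.55·0.45/721) = 0.018528.
z = (0.48960 − 0.55)/0.018528 = -0.06040/0.018528 = -3.260.

z = -3.260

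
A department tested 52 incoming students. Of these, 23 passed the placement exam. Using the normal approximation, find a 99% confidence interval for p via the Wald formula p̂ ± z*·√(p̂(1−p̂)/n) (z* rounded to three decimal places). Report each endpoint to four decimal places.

(0.2649, 0.6197)

p̂ = 23/52 = 0.44231.
SE = √(p̂(1−p̂)/n) = √(0.246672/52) = 0.068874.
For 99% confidence, z* = 2.576.
Margin of error: 2.576 × 0.068874 = 0.17742.
So the interval runs from 0.2649 to 0.6197.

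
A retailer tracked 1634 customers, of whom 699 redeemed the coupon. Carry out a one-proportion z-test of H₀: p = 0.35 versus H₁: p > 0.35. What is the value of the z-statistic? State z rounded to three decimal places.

z = 6.592

The sample proportion is 699/1634 = 0.42778.
Null standard error: √(0.35·0.65/1634) = √0.000139229 = 0.011800.
z = (p̂ − p₀)/SE = (0.42778 − 0.35)/0.011800 = 6.592.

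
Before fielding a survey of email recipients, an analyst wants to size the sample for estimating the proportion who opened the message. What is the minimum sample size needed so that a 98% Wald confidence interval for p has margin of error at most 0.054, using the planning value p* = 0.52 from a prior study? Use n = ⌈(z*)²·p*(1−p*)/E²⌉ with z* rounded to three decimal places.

The 98% critical value is z* = 2.326.
p*(1−p*) = 0.52·0.48 = 0.2496.
Required n before rounding: 5.410276 × 0.2496 / 0.054² = 463.102.
Rounding up, n = 464.

n = 464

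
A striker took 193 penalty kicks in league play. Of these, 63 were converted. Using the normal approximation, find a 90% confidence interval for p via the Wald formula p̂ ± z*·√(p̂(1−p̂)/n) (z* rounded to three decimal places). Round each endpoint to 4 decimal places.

Sample proportion p̂ = 63/193 = 0.32642.
Standard error of p̂: √(0.219872/193) = √0.001139231 = 0.033753.
The 90% critical value is z* = 1.645.
Margin of error: 1.645 × 0.033753 = 0.05552.
CI: 0.32642 ± 0.05552 = (0.2709, 0.3819).

(0.2709, 0.3819)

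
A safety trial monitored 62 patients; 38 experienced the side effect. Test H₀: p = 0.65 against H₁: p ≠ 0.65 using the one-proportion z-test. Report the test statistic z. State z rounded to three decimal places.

With x = 38 successes in n = 62, p̂ = 0.61290.
SE₀ = √(0.65·0.35/62) = 0.060575.
Test statistic: z = -0.03710/0.060575 = -0.612.

z = -0.612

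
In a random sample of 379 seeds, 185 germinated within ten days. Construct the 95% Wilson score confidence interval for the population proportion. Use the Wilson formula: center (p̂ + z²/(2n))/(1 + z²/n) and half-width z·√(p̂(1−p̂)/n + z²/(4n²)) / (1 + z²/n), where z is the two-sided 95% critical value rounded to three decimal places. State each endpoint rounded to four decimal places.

Here p̂ = 185/379 = 0.48813 and z = 1.960 (z² = 3.841600).
1 + z²/n = 1.010136.
Adjusted center: (0.48813 + z²/(2n))/1.010136 = 0.48825.
Radicand: p̂(1−p̂)/n + z²/(4n²) = 0.000659259 + 0.000006686 = 0.000665945.
Half-width = 1.960·√0.000665945/1.010136 = 0.05007.
So the interval runs from 0.4382 to 0.5383.

(0.4382, 0.5383)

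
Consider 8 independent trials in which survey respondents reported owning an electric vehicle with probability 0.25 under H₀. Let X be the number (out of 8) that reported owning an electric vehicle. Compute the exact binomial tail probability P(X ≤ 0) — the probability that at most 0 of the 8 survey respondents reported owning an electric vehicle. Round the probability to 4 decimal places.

P = 0.1001

X ~ Binomial(n=8, p=0.25).
P(X ≤ 0) = C(8,0)·0.25^0·0.75^8.
= 0.100113 = 0.1001.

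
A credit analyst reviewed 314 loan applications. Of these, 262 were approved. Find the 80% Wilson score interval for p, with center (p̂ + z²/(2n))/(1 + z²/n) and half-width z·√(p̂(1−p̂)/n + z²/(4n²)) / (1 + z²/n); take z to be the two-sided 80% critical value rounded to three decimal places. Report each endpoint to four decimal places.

Here p̂ = 262/314 = 0.83439 and z = 1.282 (z² = 1.643524).
1 + z²/n = 1.005234.
Center = (0.83439 + 0.002617)/1.005234 = 0.83265.
Radicand: p̂(1−p̂)/n + z²/(4n²) = 0.000440064 + 0.000004167 = 0.000444231.
Half-width = z·√(radicand)/denom = 1.282·0.021077/1.005234 = 0.02688.
Interval: 0.83265 ± 0.02688 → (0.8058, 0.8595).

(0.8058, 0.8595)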